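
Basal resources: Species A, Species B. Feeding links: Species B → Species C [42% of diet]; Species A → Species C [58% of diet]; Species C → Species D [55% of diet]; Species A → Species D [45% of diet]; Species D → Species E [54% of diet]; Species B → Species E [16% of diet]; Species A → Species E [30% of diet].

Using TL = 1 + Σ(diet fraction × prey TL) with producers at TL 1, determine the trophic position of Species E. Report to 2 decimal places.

Species C: 1 + (0.42×1 + 0.58×1) = 2
Species D: 1 + (0.55×2 + 0.45×1) = 2.55
Species E: 1 + (0.54×2.55 + 0.16×1 + 0.3×1) = 2.837

2.84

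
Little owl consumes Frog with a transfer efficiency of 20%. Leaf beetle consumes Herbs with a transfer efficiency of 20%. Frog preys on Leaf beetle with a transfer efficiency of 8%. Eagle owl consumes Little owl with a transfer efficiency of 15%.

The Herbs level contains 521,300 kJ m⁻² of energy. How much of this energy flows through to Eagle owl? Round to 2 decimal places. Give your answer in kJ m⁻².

Leaf beetle: 521300 × 0.2 = 104260 kJ m⁻²
Frog: 104260 × 0.08 = 8340.8 kJ m⁻²
Little owl: 8340.8 × 0.2 = 1668.16 kJ m⁻²
Eagle owl: 1668.16 × 0.15 = 250.224 kJ m⁻²

250.22 kJ m⁻²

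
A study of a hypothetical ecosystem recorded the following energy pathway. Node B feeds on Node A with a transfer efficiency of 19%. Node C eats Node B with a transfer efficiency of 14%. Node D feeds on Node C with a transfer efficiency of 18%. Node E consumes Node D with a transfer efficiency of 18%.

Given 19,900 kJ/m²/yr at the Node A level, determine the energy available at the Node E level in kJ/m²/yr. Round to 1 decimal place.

Node B: 19900 × 0.19 = 3781 kJ/m²/yr
Node C: 3781 × 0.14 = 529.34 kJ/m²/yr
Node D: 529.34 × 0.18 = 95.2812 kJ/m²/yr
Node E: 95.2812 × 0.18 = 17.150616 kJ/m²/yr

17.2 kJ/m²/yr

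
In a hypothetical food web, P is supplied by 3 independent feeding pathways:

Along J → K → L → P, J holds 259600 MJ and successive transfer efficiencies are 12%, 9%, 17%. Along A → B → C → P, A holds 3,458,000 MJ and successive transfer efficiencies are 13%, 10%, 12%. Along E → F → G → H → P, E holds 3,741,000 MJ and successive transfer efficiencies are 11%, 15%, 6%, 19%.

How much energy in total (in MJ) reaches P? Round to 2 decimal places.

Via J: 259600 × 0.12 × 0.09 × 0.17 = 476.6256 MJ
Via A: 3458000 × 0.13 × 0.1 × 0.12 = 5394.48 MJ
Via E: 3741000 × 0.11 × 0.15 × 0.06 × 0.19 = 703.6821 MJ
Total at P: 476.6256 + 5394.48 + 703.6821 = 6574.7877 MJ

6574.79 MJ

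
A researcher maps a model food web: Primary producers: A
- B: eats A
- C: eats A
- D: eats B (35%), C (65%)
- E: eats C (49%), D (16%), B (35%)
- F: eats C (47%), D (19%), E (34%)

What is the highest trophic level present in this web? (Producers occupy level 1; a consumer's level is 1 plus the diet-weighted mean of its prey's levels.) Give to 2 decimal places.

B: 1 + 1 = 2
C: 1 + 1 = 2
D: 1 + (0.35×2 + 0.65×2) = 3
E: 1 + (0.49×2 + 0.16×3 + 0.35×2) = 3.16
F: 1 + (0.47×2 + 0.19×3 + 0.34×3.16) = 3.5844

3.58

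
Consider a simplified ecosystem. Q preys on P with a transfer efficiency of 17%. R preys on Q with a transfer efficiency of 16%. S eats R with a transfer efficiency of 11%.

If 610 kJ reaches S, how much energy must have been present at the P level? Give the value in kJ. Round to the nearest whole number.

203877 kJ

Cumulative transfer efficiency: 0.17 × 0.16 × 0.11 = 0.002992
P energy = 610 / 0.002992 = 203877 kJ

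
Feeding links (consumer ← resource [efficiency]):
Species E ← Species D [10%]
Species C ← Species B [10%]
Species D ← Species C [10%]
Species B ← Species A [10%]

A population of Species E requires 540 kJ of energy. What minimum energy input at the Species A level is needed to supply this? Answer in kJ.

Cumulative transfer efficiency: 0.1 × 0.1 × 0.1 × 0.1 = 0.0001
Species A energy = 540 / 0.0001 = 5400000 kJ

5400000 kJ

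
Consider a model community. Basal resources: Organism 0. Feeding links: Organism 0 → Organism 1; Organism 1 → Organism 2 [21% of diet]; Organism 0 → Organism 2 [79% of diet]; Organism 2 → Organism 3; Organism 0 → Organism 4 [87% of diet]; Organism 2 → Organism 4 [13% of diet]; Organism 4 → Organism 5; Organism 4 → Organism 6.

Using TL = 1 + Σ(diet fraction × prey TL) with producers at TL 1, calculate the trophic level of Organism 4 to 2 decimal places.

2.16

Organism 1: 1 + 1 = 2
Organism 2: 1 + (0.21×2 + 0.79×1) = 2.21
Organism 3: 1 + 2.21 = 3.21
Organism 4: 1 + (0.87×1 + 0.13×2.21) = 2.1573
Organism 5: 1 + 2.1573 = 3.1573
Organism 6: 1 + 2.1573 = 3.1573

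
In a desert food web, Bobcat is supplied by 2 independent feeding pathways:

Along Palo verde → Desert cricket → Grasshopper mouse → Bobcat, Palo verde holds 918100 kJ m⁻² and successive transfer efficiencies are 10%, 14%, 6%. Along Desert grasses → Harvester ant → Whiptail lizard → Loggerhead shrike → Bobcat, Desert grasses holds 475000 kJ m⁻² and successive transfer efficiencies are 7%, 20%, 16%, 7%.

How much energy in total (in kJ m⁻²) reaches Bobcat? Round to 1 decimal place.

845.7 kJ m⁻²

Via Palo verde: 918100 × 0.1 × 0.14 × 0.06 = 771.204 kJ m⁻²
Via Desert grasses: 475000 × 0.07 × 0.2 × 0.16 × 0.07 = 74.48 kJ m⁻²
Total at Bobcat: 771.204 + 74.48 = 845.684 kJ m⁻²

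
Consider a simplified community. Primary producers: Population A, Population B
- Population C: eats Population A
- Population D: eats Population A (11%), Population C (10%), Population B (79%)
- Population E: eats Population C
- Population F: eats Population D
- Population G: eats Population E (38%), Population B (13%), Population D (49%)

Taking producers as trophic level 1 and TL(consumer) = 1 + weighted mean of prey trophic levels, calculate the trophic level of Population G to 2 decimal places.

3.30

Population C: 1 + 1 = 2
Population D: 1 + (0.11×1 + 0.1×2 + 0.79×1) = 2.1
Population E: 1 + 2 = 3
Population F: 1 + 2.1 = 3.1
Population G: 1 + (0.38×3 + 0.13×1 + 0.49×2.1) = 3.299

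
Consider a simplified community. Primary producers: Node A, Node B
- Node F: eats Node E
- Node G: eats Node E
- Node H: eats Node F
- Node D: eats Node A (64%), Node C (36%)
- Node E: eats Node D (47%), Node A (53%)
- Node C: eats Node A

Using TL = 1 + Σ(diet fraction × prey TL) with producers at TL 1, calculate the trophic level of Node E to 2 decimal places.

Node C: 1 + 1 = 2
Node D: 1 + (0.64×1 + 0.36×2) = 2.36
Node E: 1 + (0.47×2.36 + 0.53×1) = 2.6392
Node F: 1 + 2.6392 = 3.6392
Node G: 1 + 2.6392 = 3.6392
Node H: 1 + 3.6392 = 4.6392

2.64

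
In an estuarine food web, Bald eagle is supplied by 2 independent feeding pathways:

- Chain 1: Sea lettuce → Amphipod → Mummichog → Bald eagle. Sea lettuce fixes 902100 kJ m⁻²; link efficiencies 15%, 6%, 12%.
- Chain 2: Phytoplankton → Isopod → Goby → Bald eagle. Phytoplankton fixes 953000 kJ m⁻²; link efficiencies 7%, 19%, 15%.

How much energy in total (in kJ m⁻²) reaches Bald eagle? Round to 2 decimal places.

Chain 1: 902100 × 0.15 × 0.06 × 0.12 = 974.268 kJ m⁻²
Chain 2: 953000 × 0.07 × 0.19 × 0.15 = 1901.235 kJ m⁻²
Total at Bald eagle: 974.268 + 1901.235 = 2875.503 kJ m⁻²

2875.50 kJ m⁻²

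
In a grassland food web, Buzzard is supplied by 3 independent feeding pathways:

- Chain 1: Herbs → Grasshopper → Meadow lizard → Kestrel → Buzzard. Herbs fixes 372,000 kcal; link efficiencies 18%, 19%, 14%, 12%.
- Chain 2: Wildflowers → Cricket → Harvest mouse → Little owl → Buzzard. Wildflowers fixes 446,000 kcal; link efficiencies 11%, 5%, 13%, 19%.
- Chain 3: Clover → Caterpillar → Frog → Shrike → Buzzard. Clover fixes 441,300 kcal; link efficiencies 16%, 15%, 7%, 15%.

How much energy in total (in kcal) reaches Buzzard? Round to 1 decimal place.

Chain 1: 372000 × 0.18 × 0.19 × 0.14 × 0.12 = 213.73632 kcal
Chain 2: 446000 × 0.11 × 0.05 × 0.13 × 0.19 = 60.5891 kcal
Chain 3: 441300 × 0.16 × 0.15 × 0.07 × 0.15 = 111.2076 kcal
Total at Buzzard: 213.73632 + 60.5891 + 111.2076 = 385.53302 kcal

385.5 kcal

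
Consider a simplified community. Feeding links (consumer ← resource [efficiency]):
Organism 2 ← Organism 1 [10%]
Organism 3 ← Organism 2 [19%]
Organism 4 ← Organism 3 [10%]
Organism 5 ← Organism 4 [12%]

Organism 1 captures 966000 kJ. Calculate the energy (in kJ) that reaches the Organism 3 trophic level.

Organism 2: 966000 × 0.1 = 96600 kJ
Organism 3: 96600 × 0.19 = 18354 kJ

18354 kJ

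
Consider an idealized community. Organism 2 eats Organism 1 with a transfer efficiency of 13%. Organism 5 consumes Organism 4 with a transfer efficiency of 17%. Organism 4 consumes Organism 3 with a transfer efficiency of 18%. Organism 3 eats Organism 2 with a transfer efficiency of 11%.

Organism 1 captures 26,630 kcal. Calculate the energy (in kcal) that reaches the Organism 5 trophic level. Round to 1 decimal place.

Organism 2: 26630 × 0.13 = 3461.9 kcal
Organism 3: 3461.9 × 0.11 = 380.809 kcal
Organism 4: 380.809 × 0.18 = 68.54562 kcal
Organism 5: 68.54562 × 0.17 = 11.6527554 kcal

11.7 kcal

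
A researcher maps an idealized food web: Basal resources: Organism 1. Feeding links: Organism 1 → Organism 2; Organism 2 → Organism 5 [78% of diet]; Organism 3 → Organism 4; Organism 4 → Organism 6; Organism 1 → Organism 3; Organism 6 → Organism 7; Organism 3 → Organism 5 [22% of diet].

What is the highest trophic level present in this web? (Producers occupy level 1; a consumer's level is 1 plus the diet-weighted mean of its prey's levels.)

Organism 2: 1 + 1 = 2
Organism 3: 1 + 1 = 2
Organism 4: 1 + 2 = 3
Organism 5: 1 + (0.78×2 + 0.22×2) = 3
Organism 6: 1 + 3 = 4
Organism 7: 1 + 4 = 5

5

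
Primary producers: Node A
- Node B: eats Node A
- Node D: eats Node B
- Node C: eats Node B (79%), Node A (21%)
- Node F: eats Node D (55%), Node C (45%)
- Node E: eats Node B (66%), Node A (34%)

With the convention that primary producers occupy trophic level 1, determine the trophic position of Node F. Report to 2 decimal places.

Node B: 1 + 1 = 2
Node C: 1 + (0.79×2 + 0.21×1) = 2.79
Node D: 1 + 2 = 3
Node E: 1 + (0.66×2 + 0.34×1) = 2.66
Node F: 1 + (0.55×3 + 0.45×2.79) = 3.9055

3.91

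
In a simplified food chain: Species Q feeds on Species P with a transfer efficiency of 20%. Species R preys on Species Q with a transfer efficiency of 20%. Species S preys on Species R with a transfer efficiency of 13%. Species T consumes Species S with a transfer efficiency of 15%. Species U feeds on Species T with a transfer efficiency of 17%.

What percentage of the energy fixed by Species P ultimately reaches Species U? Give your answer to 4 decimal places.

Product of link efficiencies: 0.2 × 0.2 × 0.13 × 0.15 × 0.17 = 0.0001326
As a percentage: 0.0001326 × 100 = 0.0133%

0.0133%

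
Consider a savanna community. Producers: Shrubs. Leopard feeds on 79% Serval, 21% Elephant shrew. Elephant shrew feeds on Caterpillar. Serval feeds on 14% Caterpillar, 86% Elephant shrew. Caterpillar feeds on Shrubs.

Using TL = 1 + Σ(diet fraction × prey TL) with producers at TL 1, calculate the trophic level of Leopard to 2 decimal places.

Caterpillar: 1 + 1 = 2
Elephant shrew: 1 + 2 = 3
Serval: 1 + (0.14×2 + 0.86×3) = 3.86
Leopard: 1 + (0.79×3.86 + 0.21×3) = 4.6794

4.68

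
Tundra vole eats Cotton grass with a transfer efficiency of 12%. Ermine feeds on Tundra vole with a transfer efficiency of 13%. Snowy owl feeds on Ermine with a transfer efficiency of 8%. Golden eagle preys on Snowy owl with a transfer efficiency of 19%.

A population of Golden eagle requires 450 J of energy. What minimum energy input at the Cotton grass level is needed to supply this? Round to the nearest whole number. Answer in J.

1897773 J

Cumulative transfer efficiency: 0.12 × 0.13 × 0.08 × 0.19 = 0.00023712
Cotton grass energy = 450 / 0.00023712 = 1897773 J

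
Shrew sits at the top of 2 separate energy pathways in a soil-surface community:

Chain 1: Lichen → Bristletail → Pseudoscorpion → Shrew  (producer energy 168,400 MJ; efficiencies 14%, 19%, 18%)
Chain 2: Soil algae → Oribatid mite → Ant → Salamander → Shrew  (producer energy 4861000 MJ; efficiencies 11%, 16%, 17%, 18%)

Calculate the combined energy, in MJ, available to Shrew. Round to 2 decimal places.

3424.24 MJ

Chain 1: 168400 × 0.14 × 0.19 × 0.18 = 806.2992 MJ
Chain 2: 4861000 × 0.11 × 0.16 × 0.17 × 0.18 = 2617.94016 MJ
Total at Shrew: 806.2992 + 2617.94016 = 3424.23936 MJ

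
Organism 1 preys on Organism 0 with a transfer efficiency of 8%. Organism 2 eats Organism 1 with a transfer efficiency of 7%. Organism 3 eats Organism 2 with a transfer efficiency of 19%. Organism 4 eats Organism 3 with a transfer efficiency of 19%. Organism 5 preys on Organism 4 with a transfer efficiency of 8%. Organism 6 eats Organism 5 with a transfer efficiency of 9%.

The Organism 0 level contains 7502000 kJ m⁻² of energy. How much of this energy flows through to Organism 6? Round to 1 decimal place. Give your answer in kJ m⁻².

Organism 1: 7502000 × 0.08 = 600160 kJ m⁻²
Organism 2: 600160 × 0.07 = 42011.2 kJ m⁻²
Organism 3: 42011.2 × 0.19 = 7982.128 kJ m⁻²
Organism 4: 7982.128 × 0.19 = 1516.60432 kJ m⁻²
Organism 5: 1516.60432 × 0.08 = 121.3283456 kJ m⁻²
Organism 6: 121.3283456 × 0.09 = 10.919551104 kJ m⁻²

10.9 kJ m⁻²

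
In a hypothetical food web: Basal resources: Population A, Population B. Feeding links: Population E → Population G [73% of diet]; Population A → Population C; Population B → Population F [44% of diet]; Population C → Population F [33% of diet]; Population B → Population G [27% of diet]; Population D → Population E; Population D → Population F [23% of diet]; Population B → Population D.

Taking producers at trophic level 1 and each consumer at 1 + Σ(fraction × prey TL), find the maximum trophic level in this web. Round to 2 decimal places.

Population C: 1 + 1 = 2
Population D: 1 + 1 = 2
Population E: 1 + 2 = 3
Population F: 1 + (0.33×2 + 0.44×1 + 0.23×2) = 2.56
Population G: 1 + (0.27×1 + 0.73×3) = 3.46

3.46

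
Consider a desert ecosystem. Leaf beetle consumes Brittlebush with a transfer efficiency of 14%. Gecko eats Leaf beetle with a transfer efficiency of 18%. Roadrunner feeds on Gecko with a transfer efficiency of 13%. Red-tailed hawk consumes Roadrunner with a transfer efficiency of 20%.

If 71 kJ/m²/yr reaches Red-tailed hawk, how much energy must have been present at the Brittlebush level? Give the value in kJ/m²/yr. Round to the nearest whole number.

Cumulative transfer efficiency: 0.14 × 0.18 × 0.13 × 0.2 = 0.0006552
Brittlebush energy = 71 / 0.0006552 = 108364 kJ/m²/yr

108364 kJ/m²/yr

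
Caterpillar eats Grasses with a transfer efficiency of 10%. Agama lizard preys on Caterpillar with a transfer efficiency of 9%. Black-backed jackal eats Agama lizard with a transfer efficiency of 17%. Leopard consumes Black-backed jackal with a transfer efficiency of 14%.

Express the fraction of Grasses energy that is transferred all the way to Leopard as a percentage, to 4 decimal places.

Product of link efficiencies: 0.1 × 0.09 × 0.17 × 0.14 = 0.0002142
As a percentage: 0.0002142 × 100 = 0.0214%

0.0214%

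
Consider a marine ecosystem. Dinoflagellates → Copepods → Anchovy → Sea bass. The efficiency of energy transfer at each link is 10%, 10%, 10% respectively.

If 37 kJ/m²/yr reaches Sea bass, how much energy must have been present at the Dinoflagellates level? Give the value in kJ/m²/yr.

Cumulative transfer efficiency: 0.1 × 0.1 × 0.1 = 0.001
Dinoflagellates energy = 37 / 0.001 = 37000 kJ/m²/yr

37000 kJ/m²/yr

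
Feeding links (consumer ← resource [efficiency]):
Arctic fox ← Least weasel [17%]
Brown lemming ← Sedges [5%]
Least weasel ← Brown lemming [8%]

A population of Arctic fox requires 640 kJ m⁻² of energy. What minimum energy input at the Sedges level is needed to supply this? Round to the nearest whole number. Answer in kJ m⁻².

941176 kJ m⁻²

Cumulative transfer efficiency: 0.05 × 0.08 × 0.17 = 0.00068
Sedges energy = 640 / 0.00068 = 941176 kJ m⁻²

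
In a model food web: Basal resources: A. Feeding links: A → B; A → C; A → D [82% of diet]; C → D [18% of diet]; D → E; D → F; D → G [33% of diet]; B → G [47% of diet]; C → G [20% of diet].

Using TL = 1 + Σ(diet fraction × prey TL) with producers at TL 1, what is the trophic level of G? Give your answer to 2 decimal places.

B: 1 + 1 = 2
C: 1 + 1 = 2
D: 1 + (0.82×1 + 0.18×2) = 2.18
E: 1 + 2.18 = 3.18
F: 1 + 2.18 = 3.18
G: 1 + (0.33×2.18 + 0.47×2 + 0.2×2) = 3.0594

3.06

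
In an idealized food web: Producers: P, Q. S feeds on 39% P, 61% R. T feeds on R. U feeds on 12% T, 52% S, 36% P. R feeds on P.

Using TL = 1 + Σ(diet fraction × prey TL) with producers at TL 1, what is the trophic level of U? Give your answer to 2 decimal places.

3.08

R: 1 + 1 = 2
S: 1 + (0.39×1 + 0.61×2) = 2.61
T: 1 + 2 = 3
U: 1 + (0.12×3 + 0.52×2.61 + 0.36×1) = 3.0772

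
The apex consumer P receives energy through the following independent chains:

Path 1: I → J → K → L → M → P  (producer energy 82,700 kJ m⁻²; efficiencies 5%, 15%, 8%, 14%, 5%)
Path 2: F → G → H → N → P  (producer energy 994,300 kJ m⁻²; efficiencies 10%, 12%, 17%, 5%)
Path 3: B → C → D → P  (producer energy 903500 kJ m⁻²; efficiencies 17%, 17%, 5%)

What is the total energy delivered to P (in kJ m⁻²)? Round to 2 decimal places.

Path 1: 82700 × 0.05 × 0.15 × 0.08 × 0.14 × 0.05 = 0.34734 kJ m⁻²
Path 2: 994300 × 0.1 × 0.12 × 0.17 × 0.05 = 101.4186 kJ m⁻²
Path 3: 903500 × 0.17 × 0.17 × 0.05 = 1305.5575 kJ m⁻²
Total at P: 0.34734 + 101.4186 + 1305.5575 = 1407.32344 kJ m⁻²

1407.32 kJ m⁻²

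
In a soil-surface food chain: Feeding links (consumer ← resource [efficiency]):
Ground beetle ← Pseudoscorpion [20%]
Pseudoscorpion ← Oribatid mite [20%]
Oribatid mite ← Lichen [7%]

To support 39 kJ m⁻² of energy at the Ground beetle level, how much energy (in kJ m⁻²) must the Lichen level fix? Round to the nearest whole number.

13929 kJ m⁻²

Cumulative transfer efficiency: 0.07 × 0.2 × 0.2 = 0.0028
Lichen energy = 39 / 0.0028 = 13929 kJ m⁻²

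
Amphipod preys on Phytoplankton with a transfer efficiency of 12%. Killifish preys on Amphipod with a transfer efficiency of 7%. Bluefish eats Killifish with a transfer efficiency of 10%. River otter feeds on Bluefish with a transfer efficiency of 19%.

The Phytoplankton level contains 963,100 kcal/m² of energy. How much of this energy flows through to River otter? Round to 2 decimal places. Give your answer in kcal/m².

153.71 kcal/m²

Amphipod: 963100 × 0.12 = 115572 kcal/m²
Killifish: 115572 × 0.07 = 8090.04 kcal/m²
Bluefish: 8090.04 × 0.1 = 809.004 kcal/m²
River otter: 809.004 × 0.19 = 153.71076 kcal/m²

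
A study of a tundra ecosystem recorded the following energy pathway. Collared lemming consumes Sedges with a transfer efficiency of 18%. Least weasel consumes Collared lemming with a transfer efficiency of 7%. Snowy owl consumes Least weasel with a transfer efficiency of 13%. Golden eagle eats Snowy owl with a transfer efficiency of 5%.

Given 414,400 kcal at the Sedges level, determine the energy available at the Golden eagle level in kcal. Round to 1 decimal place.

33.9 kcal

Collared lemming: 414400 × 0.18 = 74592 kcal
Least weasel: 74592 × 0.07 = 5221.44 kcal
Snowy owl: 5221.44 × 0.13 = 678.7872 kcal
Golden eagle: 678.7872 × 0.05 = 33.93936 kcal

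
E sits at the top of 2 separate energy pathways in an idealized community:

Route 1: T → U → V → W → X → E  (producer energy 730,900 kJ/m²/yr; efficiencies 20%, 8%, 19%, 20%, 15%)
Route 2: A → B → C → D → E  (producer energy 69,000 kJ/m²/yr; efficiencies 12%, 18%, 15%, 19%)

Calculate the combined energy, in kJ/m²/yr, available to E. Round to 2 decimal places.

Route 1: 730900 × 0.2 × 0.08 × 0.19 × 0.2 × 0.15 = 66.65808 kJ/m²/yr
Route 2: 69000 × 0.12 × 0.18 × 0.15 × 0.19 = 42.4764 kJ/m²/yr
Total at E: 66.65808 + 42.4764 = 109.13448 kJ/m²/yr

109.13 kJ/m²/yr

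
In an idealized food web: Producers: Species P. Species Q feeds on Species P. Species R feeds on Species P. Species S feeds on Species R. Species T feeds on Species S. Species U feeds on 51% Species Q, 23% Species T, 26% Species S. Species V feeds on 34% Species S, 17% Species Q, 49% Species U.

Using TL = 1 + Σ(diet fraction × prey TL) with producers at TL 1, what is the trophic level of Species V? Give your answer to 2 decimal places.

Species Q: 1 + 1 = 2
Species R: 1 + 1 = 2
Species S: 1 + 2 = 3
Species T: 1 + 3 = 4
Species U: 1 + (0.51×2 + 0.23×4 + 0.26×3) = 3.72
Species V: 1 + (0.34×3 + 0.17×2 + 0.49×3.72) = 4.1828

4.18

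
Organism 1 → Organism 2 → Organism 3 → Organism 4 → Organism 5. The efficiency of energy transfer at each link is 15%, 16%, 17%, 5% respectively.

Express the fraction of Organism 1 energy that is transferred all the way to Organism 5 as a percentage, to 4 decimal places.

0.0204%

Product of link efficiencies: 0.15 × 0.16 × 0.17 × 0.05 = 0.000204
As a percentage: 0.000204 × 100 = 0.0204%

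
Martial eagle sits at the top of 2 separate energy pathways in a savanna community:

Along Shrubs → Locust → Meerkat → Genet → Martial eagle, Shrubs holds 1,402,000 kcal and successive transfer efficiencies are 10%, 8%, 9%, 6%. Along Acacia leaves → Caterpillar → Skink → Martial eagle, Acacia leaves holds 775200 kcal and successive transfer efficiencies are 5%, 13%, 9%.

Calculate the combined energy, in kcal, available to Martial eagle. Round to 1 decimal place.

Via Shrubs: 1402000 × 0.1 × 0.08 × 0.09 × 0.06 = 60.5664 kcal
Via Acacia leaves: 775200 × 0.05 × 0.13 × 0.09 = 453.492 kcal
Total at Martial eagle: 60.5664 + 453.492 = 514.0584 kcal

514.1 kcal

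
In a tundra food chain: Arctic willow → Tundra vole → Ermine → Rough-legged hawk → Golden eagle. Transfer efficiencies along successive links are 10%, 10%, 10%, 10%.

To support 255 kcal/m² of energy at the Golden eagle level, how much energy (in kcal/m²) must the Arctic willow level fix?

Cumulative transfer efficiency: 0.1 × 0.1 × 0.1 × 0.1 = 0.0001
Arctic willow energy = 255 / 0.0001 = 2550000 kcal/m²

2550000 kcal/m²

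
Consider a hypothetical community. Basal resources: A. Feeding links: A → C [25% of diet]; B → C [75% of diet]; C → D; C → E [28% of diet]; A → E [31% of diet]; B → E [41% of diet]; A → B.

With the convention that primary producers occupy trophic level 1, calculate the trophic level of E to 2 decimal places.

2.90

B: 1 + 1 = 2
C: 1 + (0.75×2 + 0.25×1) = 2.75
D: 1 + 2.75 = 3.75
E: 1 + (0.28×2.75 + 0.41×2 + 0.31×1) = 2.9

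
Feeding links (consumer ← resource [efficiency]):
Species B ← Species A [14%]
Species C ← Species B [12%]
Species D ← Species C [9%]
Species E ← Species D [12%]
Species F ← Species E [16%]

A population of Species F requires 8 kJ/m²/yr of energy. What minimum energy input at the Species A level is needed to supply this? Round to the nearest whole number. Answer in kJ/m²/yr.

275573 kJ/m²/yr

Cumulative transfer efficiency: 0.14 × 0.12 × 0.09 × 0.12 × 0.16 = 0.0000290304
Species A energy = 8 / 0.0000290304 = 275573 kJ/m²/yr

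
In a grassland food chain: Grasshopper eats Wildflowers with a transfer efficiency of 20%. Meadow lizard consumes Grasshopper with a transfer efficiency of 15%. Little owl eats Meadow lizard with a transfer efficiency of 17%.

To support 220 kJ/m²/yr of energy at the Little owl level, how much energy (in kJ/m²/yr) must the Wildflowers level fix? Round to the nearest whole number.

Cumulative transfer efficiency: 0.2 × 0.15 × 0.17 = 0.0051
Wildflowers energy = 220 / 0.0051 = 43137 kJ/m²/yr

43137 kJ/m²/yr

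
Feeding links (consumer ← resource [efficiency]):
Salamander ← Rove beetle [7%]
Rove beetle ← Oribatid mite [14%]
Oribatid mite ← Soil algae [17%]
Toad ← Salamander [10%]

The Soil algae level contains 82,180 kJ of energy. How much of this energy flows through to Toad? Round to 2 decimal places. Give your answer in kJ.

13.69 kJ

Oribatid mite: 82180 × 0.17 = 13970.6 kJ
Rove beetle: 13970.6 × 0.14 = 1955.884 kJ
Salamander: 1955.884 × 0.07 = 136.91188 kJ
Toad: 136.91188 × 0.1 = 13.691188 kJ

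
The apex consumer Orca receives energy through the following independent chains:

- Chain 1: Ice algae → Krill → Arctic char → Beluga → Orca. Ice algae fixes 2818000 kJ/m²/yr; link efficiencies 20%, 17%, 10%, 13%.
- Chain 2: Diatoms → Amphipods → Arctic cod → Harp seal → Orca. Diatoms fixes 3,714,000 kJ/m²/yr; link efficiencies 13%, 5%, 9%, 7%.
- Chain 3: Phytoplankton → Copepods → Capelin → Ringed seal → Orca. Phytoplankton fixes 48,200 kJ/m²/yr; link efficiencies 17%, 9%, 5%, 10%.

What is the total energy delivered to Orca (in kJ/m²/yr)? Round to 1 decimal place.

Chain 1: 2818000 × 0.2 × 0.17 × 0.1 × 0.13 = 1245.556 kJ/m²/yr
Chain 2: 3714000 × 0.13 × 0.05 × 0.09 × 0.07 = 152.0883 kJ/m²/yr
Chain 3: 48200 × 0.17 × 0.09 × 0.05 × 0.1 = 3.6873 kJ/m²/yr
Total at Orca: 1245.556 + 152.0883 + 3.6873 = 1401.3316 kJ/m²/yr

1401.3 kJ/m²/yr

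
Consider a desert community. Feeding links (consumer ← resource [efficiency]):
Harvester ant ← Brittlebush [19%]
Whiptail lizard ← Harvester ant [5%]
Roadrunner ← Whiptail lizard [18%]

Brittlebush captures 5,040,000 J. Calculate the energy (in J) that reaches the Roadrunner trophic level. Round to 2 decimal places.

8618.40 J

Harvester ant: 5040000 × 0.19 = 957600 J
Whiptail lizard: 957600 × 0.05 = 47880 J
Roadrunner: 47880 × 0.18 = 8618.4 J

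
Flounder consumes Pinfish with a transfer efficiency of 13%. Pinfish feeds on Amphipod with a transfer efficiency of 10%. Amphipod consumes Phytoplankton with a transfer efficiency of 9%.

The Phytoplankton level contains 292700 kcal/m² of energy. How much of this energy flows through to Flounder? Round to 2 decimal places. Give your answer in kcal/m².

342.46 kcal/m²

Amphipod: 292700 × 0.09 = 26343 kcal/m²
Pinfish: 26343 × 0.1 = 2634.3 kcal/m²
Flounder: 2634.3 × 0.13 = 342.459 kcal/m²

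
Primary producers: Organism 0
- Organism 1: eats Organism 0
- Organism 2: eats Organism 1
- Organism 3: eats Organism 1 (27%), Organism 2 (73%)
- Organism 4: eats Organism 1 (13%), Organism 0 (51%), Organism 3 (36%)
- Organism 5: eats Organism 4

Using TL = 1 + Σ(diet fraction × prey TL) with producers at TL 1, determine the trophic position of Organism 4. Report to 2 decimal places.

Organism 1: 1 + 1 = 2
Organism 2: 1 + 2 = 3
Organism 3: 1 + (0.27×2 + 0.73×3) = 3.73
Organism 4: 1 + (0.13×2 + 0.51×1 + 0.36×3.73) = 3.1128
Organism 5: 1 + 3.1128 = 4.1128

3.11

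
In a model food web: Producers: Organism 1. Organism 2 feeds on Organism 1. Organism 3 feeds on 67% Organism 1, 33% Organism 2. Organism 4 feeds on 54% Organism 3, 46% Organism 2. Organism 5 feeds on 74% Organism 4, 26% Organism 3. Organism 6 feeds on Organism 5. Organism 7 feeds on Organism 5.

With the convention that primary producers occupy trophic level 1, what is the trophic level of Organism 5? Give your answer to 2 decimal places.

Organism 2: 1 + 1 = 2
Organism 3: 1 + (0.67×1 + 0.33×2) = 2.33
Organism 4: 1 + (0.54×2.33 + 0.46×2) = 3.1782
Organism 5: 1 + (0.74×3.1782 + 0.26×2.33) = 3.957668
Organism 6: 1 + 3.957668 = 4.957668
Organism 7: 1 + 3.957668 = 4.957668

3.96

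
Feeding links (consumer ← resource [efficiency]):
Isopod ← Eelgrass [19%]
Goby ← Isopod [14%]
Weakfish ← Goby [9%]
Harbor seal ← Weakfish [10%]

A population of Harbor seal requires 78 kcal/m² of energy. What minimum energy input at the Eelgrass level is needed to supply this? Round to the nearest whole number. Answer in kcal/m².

Cumulative transfer efficiency: 0.19 × 0.14 × 0.09 × 0.1 = 0.0002394
Eelgrass energy = 78 / 0.0002394 = 325815 kcal/m²

325815 kcal/m²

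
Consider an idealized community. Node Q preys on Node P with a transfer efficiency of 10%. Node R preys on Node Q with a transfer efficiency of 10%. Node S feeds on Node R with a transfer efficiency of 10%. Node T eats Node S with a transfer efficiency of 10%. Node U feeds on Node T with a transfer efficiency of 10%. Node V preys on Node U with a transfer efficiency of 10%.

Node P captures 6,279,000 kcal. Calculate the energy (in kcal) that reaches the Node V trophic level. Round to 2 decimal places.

6.28 kcal

Node Q: 6279000 × 0.1 = 627900 kcal
Node R: 627900 × 0.1 = 62790 kcal
Node S: 62790 × 0.1 = 6279 kcal
Node T: 6279 × 0.1 = 627.9 kcal
Node U: 627.9 × 0.1 = 62.79 kcal
Node V: 62.79 × 0.1 = 6.279 kcal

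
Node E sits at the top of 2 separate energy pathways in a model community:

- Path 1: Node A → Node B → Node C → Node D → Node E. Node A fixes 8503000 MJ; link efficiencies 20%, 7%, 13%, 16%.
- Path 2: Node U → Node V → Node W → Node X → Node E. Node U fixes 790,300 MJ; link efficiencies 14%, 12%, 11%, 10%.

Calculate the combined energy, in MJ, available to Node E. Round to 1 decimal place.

2622.1 MJ

Path 1: 8503000 × 0.2 × 0.07 × 0.13 × 0.16 = 2476.0736 MJ
Path 2: 790300 × 0.14 × 0.12 × 0.11 × 0.1 = 146.04744 MJ
Total at Node E: 2476.0736 + 146.04744 = 2622.12104 MJ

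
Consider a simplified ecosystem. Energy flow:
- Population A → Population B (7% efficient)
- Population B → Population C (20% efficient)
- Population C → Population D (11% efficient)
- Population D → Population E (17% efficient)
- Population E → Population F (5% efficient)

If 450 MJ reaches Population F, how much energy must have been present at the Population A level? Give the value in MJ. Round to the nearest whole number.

34377387 MJ

Cumulative transfer efficiency: 0.07 × 0.2 × 0.11 × 0.17 × 0.05 = 0.00001309
Population A energy = 450 / 0.00001309 = 34377387 MJ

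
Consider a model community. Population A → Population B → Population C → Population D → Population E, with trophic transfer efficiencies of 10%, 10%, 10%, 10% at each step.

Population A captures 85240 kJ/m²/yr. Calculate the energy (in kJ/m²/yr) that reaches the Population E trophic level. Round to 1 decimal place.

8.5 kJ/m²/yr

Population B: 85240 × 0.1 = 8524 kJ/m²/yr
Population C: 8524 × 0.1 = 852.4 kJ/m²/yr
Population D: 852.4 × 0.1 = 85.24 kJ/m²/yr
Population E: 85.24 × 0.1 = 8.524 kJ/m²/yr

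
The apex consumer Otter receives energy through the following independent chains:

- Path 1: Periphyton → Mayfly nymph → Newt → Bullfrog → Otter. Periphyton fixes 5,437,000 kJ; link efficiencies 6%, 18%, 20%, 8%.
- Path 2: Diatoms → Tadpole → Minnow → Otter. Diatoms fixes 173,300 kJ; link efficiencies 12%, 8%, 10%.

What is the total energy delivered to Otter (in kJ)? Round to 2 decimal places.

1105.88 kJ

Path 1: 5437000 × 0.06 × 0.18 × 0.2 × 0.08 = 939.5136 kJ
Path 2: 173300 × 0.12 × 0.08 × 0.1 = 166.368 kJ
Total at Otter: 939.5136 + 166.368 = 1105.8816 kJ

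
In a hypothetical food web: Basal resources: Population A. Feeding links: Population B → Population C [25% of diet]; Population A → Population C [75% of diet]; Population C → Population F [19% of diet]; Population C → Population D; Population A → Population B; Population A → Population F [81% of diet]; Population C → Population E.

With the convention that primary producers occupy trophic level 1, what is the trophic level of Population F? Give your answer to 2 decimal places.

2.24

Population B: 1 + 1 = 2
Population C: 1 + (0.75×1 + 0.25×2) = 2.25
Population D: 1 + 2.25 = 3.25
Population E: 1 + 2.25 = 3.25
Population F: 1 + (0.81×1 + 0.19×2.25) = 2.2375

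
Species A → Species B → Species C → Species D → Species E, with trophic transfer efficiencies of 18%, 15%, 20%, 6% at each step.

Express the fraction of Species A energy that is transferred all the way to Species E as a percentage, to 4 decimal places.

Product of link efficiencies: 0.18 × 0.15 × 0.2 × 0.06 = 0.000324
As a percentage: 0.000324 × 100 = 0.0324%

0.0324%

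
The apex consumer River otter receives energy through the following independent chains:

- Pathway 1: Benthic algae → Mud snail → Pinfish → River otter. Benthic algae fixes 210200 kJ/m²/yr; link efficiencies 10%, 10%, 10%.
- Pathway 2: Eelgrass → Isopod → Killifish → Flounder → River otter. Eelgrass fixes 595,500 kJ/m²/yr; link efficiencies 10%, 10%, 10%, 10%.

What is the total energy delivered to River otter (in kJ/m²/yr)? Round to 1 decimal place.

269.8 kJ/m²/yr

Pathway 1: 210200 × 0.1 × 0.1 × 0.1 = 210.2 kJ/m²/yr
Pathway 2: 595500 × 0.1 × 0.1 × 0.1 × 0.1 = 59.55 kJ/m²/yr
Total at River otter: 210.2 + 59.55 = 269.75 kJ/m²/yr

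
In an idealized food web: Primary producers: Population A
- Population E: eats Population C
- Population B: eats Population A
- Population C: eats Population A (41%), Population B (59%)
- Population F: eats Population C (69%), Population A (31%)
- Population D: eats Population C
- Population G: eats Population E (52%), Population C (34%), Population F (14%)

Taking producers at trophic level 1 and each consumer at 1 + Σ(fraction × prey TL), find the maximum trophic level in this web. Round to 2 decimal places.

Population B: 1 + 1 = 2
Population C: 1 + (0.41×1 + 0.59×2) = 2.59
Population D: 1 + 2.59 = 3.59
Population E: 1 + 2.59 = 3.59
Population F: 1 + (0.69×2.59 + 0.31×1) = 3.0971
Population G: 1 + (0.52×3.59 + 0.34×2.59 + 0.14×3.0971) = 4.180994

4.18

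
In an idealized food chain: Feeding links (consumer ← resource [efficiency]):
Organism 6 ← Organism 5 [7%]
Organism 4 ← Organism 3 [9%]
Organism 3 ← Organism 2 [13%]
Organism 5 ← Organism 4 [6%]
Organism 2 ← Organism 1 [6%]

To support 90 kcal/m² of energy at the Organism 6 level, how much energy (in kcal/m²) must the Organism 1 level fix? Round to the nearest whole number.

Cumulative transfer efficiency: 0.06 × 0.13 × 0.09 × 0.06 × 0.07 = 0.0000029484
Organism 1 energy = 90 / 0.0000029484 = 30525031 kcal/m²

30525031 kcal/m²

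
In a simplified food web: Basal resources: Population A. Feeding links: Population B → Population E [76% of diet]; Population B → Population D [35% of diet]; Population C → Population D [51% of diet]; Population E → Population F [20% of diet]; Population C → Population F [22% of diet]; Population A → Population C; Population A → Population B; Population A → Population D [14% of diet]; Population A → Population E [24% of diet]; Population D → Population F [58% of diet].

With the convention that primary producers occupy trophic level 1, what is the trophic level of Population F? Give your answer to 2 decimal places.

Population B: 1 + 1 = 2
Population C: 1 + 1 = 2
Population D: 1 + (0.51×2 + 0.35×2 + 0.14×1) = 2.86
Population E: 1 + (0.76×2 + 0.24×1) = 2.76
Population F: 1 + (0.58×2.86 + 0.22×2 + 0.2×2.76) = 3.6508

3.65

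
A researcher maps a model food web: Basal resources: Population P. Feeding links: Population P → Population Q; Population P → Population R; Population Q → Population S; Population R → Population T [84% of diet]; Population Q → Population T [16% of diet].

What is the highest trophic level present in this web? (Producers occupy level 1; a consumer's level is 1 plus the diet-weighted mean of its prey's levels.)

3

Population Q: 1 + 1 = 2
Population R: 1 + 1 = 2
Population S: 1 + 2 = 3
Population T: 1 + (0.84×2 + 0.16×2) = 3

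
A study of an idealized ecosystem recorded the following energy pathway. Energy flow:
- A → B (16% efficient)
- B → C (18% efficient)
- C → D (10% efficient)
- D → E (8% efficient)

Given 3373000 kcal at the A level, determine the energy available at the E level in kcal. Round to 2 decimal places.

B: 3373000 × 0.16 = 539680 kcal
C: 539680 × 0.18 = 97142.4 kcal
D: 97142.4 × 0.1 = 9714.24 kcal
E: 9714.24 × 0.08 = 777.1392 kcal

777.14 kcal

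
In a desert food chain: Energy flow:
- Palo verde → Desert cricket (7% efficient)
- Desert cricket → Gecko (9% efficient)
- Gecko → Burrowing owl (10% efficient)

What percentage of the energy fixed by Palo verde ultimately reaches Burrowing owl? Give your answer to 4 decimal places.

0.0630%

Product of link efficiencies: 0.07 × 0.09 × 0.1 = 0.00063
As a percentage: 0.00063 × 100 = 0.0630%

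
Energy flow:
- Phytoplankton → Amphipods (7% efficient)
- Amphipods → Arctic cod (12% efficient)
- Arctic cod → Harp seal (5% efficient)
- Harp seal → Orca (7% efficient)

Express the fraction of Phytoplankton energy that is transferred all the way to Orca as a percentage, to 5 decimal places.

0.00294%

Product of link efficiencies: 0.07 × 0.12 × 0.05 × 0.07 = 0.0000294
As a percentage: 0.0000294 × 100 = 0.00294%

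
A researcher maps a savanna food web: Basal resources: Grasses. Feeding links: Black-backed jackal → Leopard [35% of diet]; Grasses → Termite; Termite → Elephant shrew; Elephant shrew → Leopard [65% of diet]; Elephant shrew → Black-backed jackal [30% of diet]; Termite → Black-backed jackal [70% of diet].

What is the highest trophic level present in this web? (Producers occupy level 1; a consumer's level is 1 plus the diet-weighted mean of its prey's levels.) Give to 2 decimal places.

Termite: 1 + 1 = 2
Elephant shrew: 1 + 2 = 3
Black-backed jackal: 1 + (0.3×3 + 0.7×2) = 3.3
Leopard: 1 + (0.35×3.3 + 0.65×3) = 4.105

4.11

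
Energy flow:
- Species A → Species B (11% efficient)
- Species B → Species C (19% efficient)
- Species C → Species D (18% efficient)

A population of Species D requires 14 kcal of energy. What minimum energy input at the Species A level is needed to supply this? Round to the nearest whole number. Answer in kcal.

Cumulative transfer efficiency: 0.11 × 0.19 × 0.18 = 0.003762
Species A energy = 14 / 0.003762 = 3721 kcal

3721 kcal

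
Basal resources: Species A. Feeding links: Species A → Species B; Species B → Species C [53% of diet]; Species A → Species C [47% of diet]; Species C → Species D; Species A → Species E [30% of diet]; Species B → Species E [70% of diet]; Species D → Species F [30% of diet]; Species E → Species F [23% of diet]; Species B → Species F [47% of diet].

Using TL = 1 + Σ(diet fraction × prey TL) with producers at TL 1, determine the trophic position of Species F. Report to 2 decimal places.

Species B: 1 + 1 = 2
Species C: 1 + (0.53×2 + 0.47×1) = 2.53
Species D: 1 + 2.53 = 3.53
Species E: 1 + (0.3×1 + 0.7×2) = 2.7
Species F: 1 + (0.3×3.53 + 0.23×2.7 + 0.47×2) = 3.62

3.62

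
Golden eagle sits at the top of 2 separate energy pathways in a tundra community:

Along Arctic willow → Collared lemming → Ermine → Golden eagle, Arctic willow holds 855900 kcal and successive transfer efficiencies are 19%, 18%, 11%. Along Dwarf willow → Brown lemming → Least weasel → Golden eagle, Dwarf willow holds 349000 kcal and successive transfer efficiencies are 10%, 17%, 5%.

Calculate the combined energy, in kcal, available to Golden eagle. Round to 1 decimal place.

Via Arctic willow: 855900 × 0.19 × 0.18 × 0.11 = 3219.8958 kcal
Via Dwarf willow: 349000 × 0.1 × 0.17 × 0.05 = 296.65 kcal
Total at Golden eagle: 3219.8958 + 296.65 = 3516.5458 kcal

3516.5 kcal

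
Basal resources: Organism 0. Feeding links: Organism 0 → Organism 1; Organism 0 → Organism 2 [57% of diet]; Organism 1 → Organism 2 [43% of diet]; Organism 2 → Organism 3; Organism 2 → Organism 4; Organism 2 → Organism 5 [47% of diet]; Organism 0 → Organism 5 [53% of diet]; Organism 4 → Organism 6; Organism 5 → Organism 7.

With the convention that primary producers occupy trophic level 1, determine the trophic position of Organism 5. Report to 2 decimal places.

Organism 1: 1 + 1 = 2
Organism 2: 1 + (0.57×1 + 0.43×2) = 2.43
Organism 3: 1 + 2.43 = 3.43
Organism 4: 1 + 2.43 = 3.43
Organism 5: 1 + (0.47×2.43 + 0.53×1) = 2.6721
Organism 6: 1 + 3.43 = 4.43
Organism 7: 1 + 2.6721 = 3.6721

2.67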